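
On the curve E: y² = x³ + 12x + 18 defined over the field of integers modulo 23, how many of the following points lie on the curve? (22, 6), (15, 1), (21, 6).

(22, 6): 6² ≡ 13, rhs ≡ 5 → off.
(15, 1): 1² ≡ 1, rhs ≡ 8 → off.
(21, 6): 6² ≡ 13, rhs ≡ 9 → off.

0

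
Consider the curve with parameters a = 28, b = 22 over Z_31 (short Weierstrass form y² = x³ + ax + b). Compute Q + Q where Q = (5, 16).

(28, 2)

tangent at (5, 16): λ = (3·5² + 28)/(2·16) ≡ 10/1. 1⁻¹ ≡ 1 (mod 31) since 1·1 = 1 ≡ 1, so λ ≡ 10·1 ≡ 10.
  x = λ² - 5 - 5 = 100 - 10 ≡ 28; y = λ·(5 - 28) - 16 ≡ 2. → (28, 2)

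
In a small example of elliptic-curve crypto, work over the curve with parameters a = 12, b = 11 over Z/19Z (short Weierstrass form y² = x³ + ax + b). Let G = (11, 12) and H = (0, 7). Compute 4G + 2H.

First 4G:
Double-and-add on 4 = (100)₂. Start with G = (11, 12) for the leading 1-bit.
double: tangent at (11, 12): λ = (3·11² + 12)/(2·12) ≡ 14/5. 5⁻¹ ≡ 4 (mod 19) since 5·4 = 20 ≡ 1, so λ ≡ 14·4 ≡ 18.
  x = λ² - 11 - 11 = 324 - 22 ≡ 17; y = λ·(11 - 17) - 12 ≡ 13. → (17, 13)
double: tangent at (17, 13): λ = (3·17² + 12)/(2·13) ≡ 5/7. 7⁻¹ ≡ 11 (mod 19) since 7·11 = 77 ≡ 1, so λ ≡ 5·11 ≡ 17.
  x = λ² - 17 - 17 = 289 - 34 ≡ 8; y = λ·(17 - 8) - 13 ≡ 7. → (8, 7)
4G = (8, 7).
Next 2H:
Repeated addition: build up to 2H.
2H: tangent at (0, 7): λ = (3·0² + 12)/(2·7) ≡ 12/14. 14⁻¹ ≡ 15 (mod 19), so λ ≡ 12·15 ≡ 9.
  x = λ² - 0 - 0 = 81 - 0 ≡ 5; y = λ·(0 - 5) - 7 ≡ 5. → (5, 5)
2H = (5, 5).
Finally 4G + 2H:
(8, 7) + (5, 5). λ = (5 - 7)/(5 - 8) ≡ 17/16 mod 19. 16⁻¹ ≡ 6 (mod 19), so λ ≡ 7.
  x = λ² - 8 - 5 = 49 - 13 ≡ 17; y = λ·(8 - 17) - 7 ≡ 6. → (17, 6)

(17, 6)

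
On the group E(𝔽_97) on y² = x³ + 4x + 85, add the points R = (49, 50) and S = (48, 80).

(49, 50) + (48, 80). λ = (80 - 50)/(48 - 49) ≡ 30/96 mod 97. 96⁻¹ ≡ 96 (mod 97), so λ ≡ 67.
  x = λ² - 49 - 48 = 4489 - 97 ≡ 27; y = λ·(49 - 27) - 50 ≡ 66. → (27, 66)

(27, 66)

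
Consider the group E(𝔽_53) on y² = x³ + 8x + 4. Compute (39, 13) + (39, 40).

O

The two points share x = 39 and their y-coordinates satisfy 13 + 40 ≡ 0 (mod 53), so they are inverses. Their sum is O.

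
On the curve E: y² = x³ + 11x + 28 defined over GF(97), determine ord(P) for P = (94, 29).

9

2P: tangent at (94, 29): λ = (3·94² + 11)/(2·29) ≡ 38/58. 58⁻¹ ≡ 92 (mod 97), so λ ≡ 38·92 ≡ 4.
  x = λ² - 94 - 94 = 16 - 188 ≡ 22; y = λ·(94 - 22) - 29 ≡ 65. → (22, 65)
3P: (22, 65) + (94, 29). λ = (29 - 65)/(94 - 22) ≡ 61/72 mod 97. 72⁻¹ ≡ 31 (mod 97), so λ ≡ 48.
  x = λ² - 22 - 94 = 2304 - 116 ≡ 54; y = λ·(22 - 54) - 65 ≡ 48. → (54, 48)
4P: (54, 48) + (94, 29). λ = (29 - 48)/(94 - 54) ≡ 78/40 mod 97. 40⁻¹ ≡ 17 (mod 97), so λ ≡ 65.
  x = λ² - 54 - 94 = 4225 - 148 ≡ 3; y = λ·(54 - 3) - 48 ≡ 66. → (3, 66)
5P: (3, 66) + (94, 29). λ = (29 - 66)/(94 - 3) ≡ 60/91 mod 97. 91⁻¹ ≡ 16 (mod 97) since 91·16 = 1456 ≡ 1, so λ ≡ 87.
  x = λ² - 3 - 94 = 7569 - 97 ≡ 3; y = λ·(3 - 3) - 66 ≡ 31. → (3, 31)
6P: (3, 31) + (94, 29). λ = (29 - 31)/(94 - 3) ≡ 95/91 mod 97. 91⁻¹ ≡ 16 (mod 97), so λ ≡ 65.
  x = λ² - 3 - 94 = 4225 - 97 ≡ 54; y = λ·(3 - 54) - 31 ≡ 49. → (54, 49)
7P: (54, 49) + (94, 29). λ = (29 - 49)/(94 - 54) ≡ 77/40 mod 97. 40⁻¹ ≡ 17 (mod 97) since 40·17 = 680 ≡ 1, so λ ≡ 48.
  x = λ² - 54 - 94 = 2304 - 148 ≡ 22; y = λ·(54 - 22) - 49 ≡ 32. → (22, 32)
8P: (22, 32) + (94, 29). λ = (29 - 32)/(94 - 22) ≡ 94/72 mod 97. 72⁻¹ ≡ 31 (mod 97), so λ ≡ 4.
  x = λ² - 22 - 94 = 16 - 116 ≡ 94; y = λ·(22 - 94) - 32 ≡ 68. → (94, 68)
9P: (94, 68) + (94, 29): same x and y₁ ≡ -y₂, so the sum is 𝒪.
9P = 𝒪, so the order is 9.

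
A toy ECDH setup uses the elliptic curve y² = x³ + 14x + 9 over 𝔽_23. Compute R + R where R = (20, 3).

(15, 12)

tangent at (20, 3): λ = (3·20² + 14)/(2·3) ≡ 18/6. 6⁻¹ ≡ 4 (mod 23), so λ ≡ 18·4 ≡ 3.
  x = λ² - 20 - 20 = 9 - 40 ≡ 15; y = λ·(20 - 15) - 3 ≡ 12. → (15, 12)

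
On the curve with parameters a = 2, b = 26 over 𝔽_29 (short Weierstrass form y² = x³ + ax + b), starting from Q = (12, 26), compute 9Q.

Double-and-add on 9 = (1001)₂. Start with Q = (12, 26) for the leading 1-bit.
double: tangent at (12, 26): λ = (3·12² + 2)/(2·26) ≡ 28/23. 23⁻¹ ≡ 24 (mod 29) since 23·24 = 552 ≡ 1, so λ ≡ 28·24 ≡ 5.
  x = λ² - 12 - 12 = 25 - 24 ≡ 1; y = λ·(12 - 1) - 26 ≡ 0. → (1, 0)
double: (1, 0) + (1, 0): same x and y₁ ≡ -y₂, so the sum is O.
double: O + O = O (identity).
add Q: O + (12, 26) = (12, 26) (identity).

(12, 26)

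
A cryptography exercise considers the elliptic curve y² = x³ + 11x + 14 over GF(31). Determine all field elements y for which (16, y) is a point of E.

15, 16

x³ + 11x + 14 = 4286 ≡ 8 (mod 31).
Square roots of 8 mod 31: 15 and 16 (since 15² = 225 ≡ 8).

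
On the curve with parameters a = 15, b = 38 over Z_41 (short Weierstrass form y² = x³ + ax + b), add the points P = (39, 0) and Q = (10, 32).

(31, 35)

(39, 0) + (10, 32). λ = (32 - 0)/(10 - 39) ≡ 32/12 mod 41. 12⁻¹ ≡ 24 (mod 41), so λ ≡ 30.
  x = λ² - 39 - 10 = 900 - 49 ≡ 31; y = λ·(39 - 31) - 0 ≡ 35. → (31, 35)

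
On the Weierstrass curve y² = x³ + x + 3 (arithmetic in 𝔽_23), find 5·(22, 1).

Write P = (22, 1).
Repeated addition: build up to 5P.
2P: tangent at (22, 1): λ = (3·22² + 1)/(2·1) ≡ 4/2. 2⁻¹ ≡ 12 (mod 23), so λ ≡ 4·12 ≡ 2.
  x = λ² - 22 - 22 = 4 - 44 ≡ 6; y = λ·(22 - 6) - 1 ≡ 8. → (6, 8)
3P: (6, 8) + (22, 1). λ = (1 - 8)/(22 - 6) ≡ 16/16 mod 23. 16⁻¹ ≡ 13 (mod 23) since 16·13 = 208 ≡ 1, so λ ≡ 1.
  x = λ² - 6 - 22 = 1 - 28 ≡ 19; y = λ·(6 - 19) - 8 ≡ 2. → (19, 2)
4P: (19, 2) + (22, 1). λ = (1 - 2)/(22 - 19) ≡ 22/3 mod 23. 3⁻¹ ≡ 8 (mod 23), so λ ≡ 15.
  x = λ² - 19 - 22 = 225 - 41 ≡ 0; y = λ·(19 - 0) - 2 ≡ 7. → (0, 7)
5P: (0, 7) + (22, 1). λ = (1 - 7)/(22 - 0) ≡ 17/22 mod 23. 22⁻¹ ≡ 22 (mod 23), so λ ≡ 6.
  x = λ² - 0 - 22 = 36 - 22 ≡ 14; y = λ·(0 - 14) - 7 ≡ 1. → (14, 1)

(14, 1)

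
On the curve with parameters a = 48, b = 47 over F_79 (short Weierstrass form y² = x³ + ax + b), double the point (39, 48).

tangent at (39, 48): λ = (3·39² + 48)/(2·48) ≡ 29/17. 17⁻¹ ≡ 14 (mod 79), so λ ≡ 29·14 ≡ 11.
  x = λ² - 39 - 39 = 121 - 78 ≡ 43; y = λ·(39 - 43) - 48 ≡ 66. → (43, 66)

(43, 66)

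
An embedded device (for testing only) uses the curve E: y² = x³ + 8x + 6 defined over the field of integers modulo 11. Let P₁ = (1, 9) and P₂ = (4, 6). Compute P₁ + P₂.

(1, 9) + (4, 6). λ = (6 - 9)/(4 - 1) ≡ 8/3 mod 11. 3⁻¹ ≡ 4 (mod 11) since 3·4 = 12 ≡ 1, so λ ≡ 10.
  x = λ² - 1 - 4 = 100 - 5 ≡ 7; y = λ·(1 - 7) - 9 ≡ 8. → (7, 8)

(7, 8)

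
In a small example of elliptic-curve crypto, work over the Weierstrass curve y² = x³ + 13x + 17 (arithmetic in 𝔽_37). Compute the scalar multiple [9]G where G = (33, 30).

Repeated addition: build up to 9G.
2G: tangent at (33, 30): λ = (3·33² + 13)/(2·30) ≡ 24/23. 23⁻¹ ≡ 29 (mod 37), so λ ≡ 24·29 ≡ 30.
  x = λ² - 33 - 33 = 900 - 66 ≡ 20; y = λ·(33 - 20) - 30 ≡ 27. → (20, 27)
3G: (20, 27) + (33, 30). λ = (30 - 27)/(33 - 20) ≡ 3/13 mod 37. 13⁻¹ ≡ 20 (mod 37) since 13·20 = 260 ≡ 1, so λ ≡ 23.
  x = λ² - 20 - 33 = 529 - 53 ≡ 32; y = λ·(20 - 32) - 27 ≡ 30. → (32, 30)
4G: (32, 30) + (33, 30). λ = (30 - 30)/(33 - 32) ≡ 0/1 mod 37. 1⁻¹ ≡ 1 (mod 37), so λ ≡ 0.
  x = λ² - 32 - 33 = 0 - 65 ≡ 9; y = λ·(32 - 9) - 30 ≡ 7. → (9, 7)
5G: (9, 7) + (33, 30). λ = (30 - 7)/(33 - 9) ≡ 23/24 mod 37. 24⁻¹ ≡ 17 (mod 37), so λ ≡ 21.
  x = λ² - 9 - 33 = 441 - 42 ≡ 29; y = λ·(9 - 29) - 7 ≡ 17. → (29, 17)
6G: (29, 17) + (33, 30). λ = (30 - 17)/(33 - 29) ≡ 13/4 mod 37. 4⁻¹ ≡ 28 (mod 37), so λ ≡ 31.
  x = λ² - 29 - 33 = 961 - 62 ≡ 11; y = λ·(29 - 11) - 17 ≡ 23. → (11, 23)
7G: (11, 23) + (33, 30). λ = (30 - 23)/(33 - 11) ≡ 7/22 mod 37. 22⁻¹ ≡ 32 (mod 37), so λ ≡ 2.
  x = λ² - 11 - 33 = 4 - 44 ≡ 34; y = λ·(11 - 34) - 23 ≡ 5. → (34, 5)
8G: (34, 5) + (33, 30). λ = (30 - 5)/(33 - 34) ≡ 25/36 mod 37. 36⁻¹ ≡ 36 (mod 37), so λ ≡ 12.
  x = λ² - 34 - 33 = 144 - 67 ≡ 3; y = λ·(34 - 3) - 5 ≡ 34. → (3, 34)
9G: (3, 34) + (33, 30). λ = (30 - 34)/(33 - 3) ≡ 33/30 mod 37. 30⁻¹ ≡ 21 (mod 37) since 30·21 = 630 ≡ 1, so λ ≡ 27.
  x = λ² - 3 - 33 = 729 - 36 ≡ 27; y = λ·(3 - 27) - 34 ≡ 21. → (27, 21)

(27, 21)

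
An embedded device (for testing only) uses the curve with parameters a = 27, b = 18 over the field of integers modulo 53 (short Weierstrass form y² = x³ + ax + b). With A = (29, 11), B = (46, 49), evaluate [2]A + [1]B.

(5, 38)

First 2A:
Repeated addition: build up to 2A.
2A: tangent at (29, 11): λ = (3·29² + 27)/(2·11) ≡ 6/22. 22⁻¹ ≡ 41 (mod 53) since 22·41 = 902 ≡ 1, so λ ≡ 6·41 ≡ 34.
  x = λ² - 29 - 29 = 1156 - 58 ≡ 38; y = λ·(29 - 38) - 11 ≡ 1. → (38, 1)
2A = (38, 1).
Finally 2A + B:
(38, 1) + (46, 49). λ = (49 - 1)/(46 - 38) ≡ 48/8 mod 53. 8⁻¹ ≡ 20 (mod 53), so λ ≡ 6.
  x = λ² - 38 - 46 = 36 - 84 ≡ 5; y = λ·(38 - 5) - 1 ≡ 38. → (5, 38)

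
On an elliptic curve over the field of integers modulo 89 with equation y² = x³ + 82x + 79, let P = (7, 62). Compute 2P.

tangent at (7, 62): λ = (3·7² + 82)/(2·62) ≡ 51/35. 35⁻¹ ≡ 28 (mod 89), so λ ≡ 51·28 ≡ 4.
  x = λ² - 7 - 7 = 16 - 14 ≡ 2; y = λ·(7 - 2) - 62 ≡ 47. → (2, 47)

(2, 47)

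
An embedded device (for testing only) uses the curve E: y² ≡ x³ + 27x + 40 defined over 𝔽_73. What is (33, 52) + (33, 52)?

(32, 26)

tangent at (33, 52): λ = (3·33² + 27)/(2·52) ≡ 9/31. 31⁻¹ ≡ 33 (mod 73), so λ ≡ 9·33 ≡ 5.
  x = λ² - 33 - 33 = 25 - 66 ≡ 32; y = λ·(33 - 32) - 52 ≡ 26. → (32, 26)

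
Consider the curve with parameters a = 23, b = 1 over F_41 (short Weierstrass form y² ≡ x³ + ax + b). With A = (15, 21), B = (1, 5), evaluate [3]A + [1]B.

First 3A:
Repeated addition: build up to 3A.
2A: tangent at (15, 21): λ = (3·15² + 23)/(2·21) ≡ 1/1. 1⁻¹ ≡ 1 (mod 41) since 1·1 = 1 ≡ 1, so λ ≡ 1·1 ≡ 1.
  x = λ² - 15 - 15 = 1 - 30 ≡ 12; y = λ·(15 - 12) - 21 ≡ 23. → (12, 23)
3A: (12, 23) + (15, 21). λ = (21 - 23)/(15 - 12) ≡ 39/3 mod 41. 3⁻¹ ≡ 14 (mod 41), so λ ≡ 13.
  x = λ² - 12 - 15 = 169 - 27 ≡ 19; y = λ·(12 - 19) - 23 ≡ 9. → (19, 9)
3A = (19, 9).
Finally 3A + B:
(19, 9) + (1, 5). λ = (5 - 9)/(1 - 19) ≡ 37/23 mod 41. 23⁻¹ ≡ 25 (mod 41), so λ ≡ 23.
  x = λ² - 19 - 1 = 529 - 20 ≡ 17; y = λ·(19 - 17) - 9 ≡ 37. → (17, 37)

(17, 37)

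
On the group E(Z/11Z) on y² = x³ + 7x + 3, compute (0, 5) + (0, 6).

O

The two points share x = 0 and their y-coordinates satisfy 5 + 6 ≡ 0 (mod 11), so they are inverses. Their sum is ∞.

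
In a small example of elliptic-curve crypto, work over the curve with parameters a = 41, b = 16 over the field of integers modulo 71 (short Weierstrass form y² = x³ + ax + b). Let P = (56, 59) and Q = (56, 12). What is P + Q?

The two points share x = 56 and their y-coordinates satisfy 59 + 12 ≡ 0 (mod 71), so they are inverses. Their sum is ∞.

O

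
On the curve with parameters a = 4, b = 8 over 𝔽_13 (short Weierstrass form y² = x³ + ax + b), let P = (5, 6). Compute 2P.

(4, 6)

tangent at (5, 6): λ = (3·5² + 4)/(2·6) ≡ 1/12. 12⁻¹ ≡ 12 (mod 13) since 12·12 = 144 ≡ 1, so λ ≡ 1·12 ≡ 12.
  x = λ² - 5 - 5 = 144 - 10 ≡ 4; y = λ·(5 - 4) - 6 ≡ 6. → (4, 6)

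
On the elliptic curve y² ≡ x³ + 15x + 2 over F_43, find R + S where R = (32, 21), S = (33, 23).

(32, 21) + (33, 23). λ = (23 - 21)/(33 - 32) ≡ 2/1 mod 43. 1⁻¹ ≡ 1 (mod 43), so λ ≡ 2.
  x = λ² - 32 - 33 = 4 - 65 ≡ 25; y = λ·(32 - 25) - 21 ≡ 36. → (25, 36)

(25, 36)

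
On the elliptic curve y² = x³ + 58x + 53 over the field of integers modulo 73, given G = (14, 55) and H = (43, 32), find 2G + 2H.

First 2G:
Repeated addition: build up to 2G.
2G: tangent at (14, 55): λ = (3·14² + 58)/(2·55) ≡ 62/37. 37⁻¹ ≡ 2 (mod 73) since 37·2 = 74 ≡ 1, so λ ≡ 62·2 ≡ 51.
  x = λ² - 14 - 14 = 2601 - 28 ≡ 18; y = λ·(14 - 18) - 55 ≡ 33. → (18, 33)
2G = (18, 33).
Next 2H:
Repeated addition: build up to 2H.
2H: tangent at (43, 32): λ = (3·43² + 58)/(2·32) ≡ 57/64. 64⁻¹ ≡ 8 (mod 73), so λ ≡ 57·8 ≡ 18.
  x = λ² - 43 - 43 = 324 - 86 ≡ 19; y = λ·(43 - 19) - 32 ≡ 35. → (19, 35)
2H = (19, 35).
Finally 2G + 2H:
(18, 33) + (19, 35). λ = (35 - 33)/(19 - 18) ≡ 2/1 mod 73. 1⁻¹ ≡ 1 (mod 73) since 1·1 = 1 ≡ 1, so λ ≡ 2.
  x = λ² - 18 - 19 = 4 - 37 ≡ 40; y = λ·(18 - 40) - 33 ≡ 69. → (40, 69)

(40, 69)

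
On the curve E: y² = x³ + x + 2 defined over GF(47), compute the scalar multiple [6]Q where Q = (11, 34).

(2, 24)

Double-and-add on 6 = (110)₂. Start with Q = (11, 34) for the leading 1-bit.
double: tangent at (11, 34): λ = (3·11² + 1)/(2·34) ≡ 35/21. 21⁻¹ ≡ 9 (mod 47), so λ ≡ 35·9 ≡ 33.
  x = λ² - 11 - 11 = 1089 - 22 ≡ 33; y = λ·(11 - 33) - 34 ≡ 39. → (33, 39)
add Q: (33, 39) + (11, 34). λ = (34 - 39)/(11 - 33) ≡ 42/25 mod 47. 25⁻¹ ≡ 32 (mod 47), so λ ≡ 28.
  x = λ² - 33 - 11 = 784 - 44 ≡ 35; y = λ·(33 - 35) - 39 ≡ 46. → (35, 46)
double: tangent at (35, 46): λ = (3·35² + 1)/(2·46) ≡ 10/45. 45⁻¹ ≡ 23 (mod 47) since 45·23 = 1035 ≡ 1, so λ ≡ 10·23 ≡ 42.
  x = λ² - 35 - 35 = 1764 - 70 ≡ 2; y = λ·(35 - 2) - 46 ≡ 24. → (2, 24)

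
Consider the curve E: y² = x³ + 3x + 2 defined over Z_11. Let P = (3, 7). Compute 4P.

(4, 1)

Repeated addition: build up to 4P.
2P: tangent at (3, 7): λ = (3·3² + 3)/(2·7) ≡ 8/3. 3⁻¹ ≡ 4 (mod 11), so λ ≡ 8·4 ≡ 10.
  x = λ² - 3 - 3 = 100 - 6 ≡ 6; y = λ·(3 - 6) - 7 ≡ 7. → (6, 7)
3P: (6, 7) + (3, 7). λ = (7 - 7)/(3 - 6) ≡ 0/8 mod 11. 8⁻¹ ≡ 7 (mod 11) since 8·7 = 56 ≡ 1, so λ ≡ 0.
  x = λ² - 6 - 3 = 0 - 9 ≡ 2; y = λ·(6 - 2) - 7 ≡ 4. → (2, 4)
4P: (2, 4) + (3, 7). λ = (7 - 4)/(3 - 2) ≡ 3/1 mod 11. 1⁻¹ ≡ 1 (mod 11), so λ ≡ 3.
  x = λ² - 2 - 3 = 9 - 5 ≡ 4; y = λ·(2 - 4) - 4 ≡ 1. → (4, 1)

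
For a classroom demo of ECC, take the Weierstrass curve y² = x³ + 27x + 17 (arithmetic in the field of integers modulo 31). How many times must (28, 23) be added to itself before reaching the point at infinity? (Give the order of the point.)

2P: tangent at (28, 23): λ = (3·28² + 27)/(2·23) ≡ 23/15. 15⁻¹ ≡ 29 (mod 31) since 15·29 = 435 ≡ 1, so λ ≡ 23·29 ≡ 16.
  x = λ² - 28 - 28 = 256 - 56 ≡ 14; y = λ·(28 - 14) - 23 ≡ 15. → (14, 15)
3P: (14, 15) + (28, 23). λ = (23 - 15)/(28 - 14) ≡ 8/14 mod 31. 14⁻¹ ≡ 20 (mod 31), so λ ≡ 5.
  x = λ² - 14 - 28 = 25 - 42 ≡ 14; y = λ·(14 - 14) - 15 ≡ 16. → (14, 16)
4P: (14, 16) + (28, 23). λ = (23 - 16)/(28 - 14) ≡ 7/14 mod 31. 14⁻¹ ≡ 20 (mod 31) since 14·20 = 280 ≡ 1, so λ ≡ 16.
  x = λ² - 14 - 28 = 256 - 42 ≡ 28; y = λ·(14 - 28) - 16 ≡ 8. → (28, 8)
5P: (28, 8) + (28, 23): same x and y₁ ≡ -y₂, so the sum is the point at infinity.
5P = the point at infinity, so the order is 5.

5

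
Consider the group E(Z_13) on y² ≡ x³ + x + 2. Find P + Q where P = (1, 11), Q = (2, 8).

(1, 11) + (2, 8). λ = (8 - 11)/(2 - 1) ≡ 10/1 mod 13. 1⁻¹ ≡ 1 (mod 13) since 1·1 = 1 ≡ 1, so λ ≡ 10.
  x = λ² - 1 - 2 = 100 - 3 ≡ 6; y = λ·(1 - 6) - 11 ≡ 4. → (6, 4)

(6, 4)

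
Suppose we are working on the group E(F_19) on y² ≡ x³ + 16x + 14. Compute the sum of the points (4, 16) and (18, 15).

(13, 5)

(4, 16) + (18, 15). λ = (15 - 16)/(18 - 4) ≡ 18/14 mod 19. 14⁻¹ ≡ 15 (mod 19), so λ ≡ 4.
  x = λ² - 4 - 18 = 16 - 22 ≡ 13; y = λ·(4 - 13) - 16 ≡ 5. → (13, 5)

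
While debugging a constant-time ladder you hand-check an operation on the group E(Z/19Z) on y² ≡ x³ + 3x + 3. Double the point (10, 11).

(16, 10)

tangent at (10, 11): λ = (3·10² + 3)/(2·11) ≡ 18/3. 3⁻¹ ≡ 13 (mod 19) since 3·13 = 39 ≡ 1, so λ ≡ 18·13 ≡ 6.
  x = λ² - 10 - 10 = 36 - 20 ≡ 16; y = λ·(10 - 16) - 11 ≡ 10. → (16, 10)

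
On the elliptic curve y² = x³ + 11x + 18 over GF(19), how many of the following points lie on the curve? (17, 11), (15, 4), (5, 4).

(17, 11): 11² ≡ 7, rhs ≡ 7 → on.
(15, 4): 4² ≡ 16, rhs ≡ 5 → off.
(5, 4): 4² ≡ 16, rhs ≡ 8 → off.

1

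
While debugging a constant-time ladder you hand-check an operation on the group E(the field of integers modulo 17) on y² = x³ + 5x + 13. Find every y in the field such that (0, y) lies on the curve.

x³ + 5x + 13 = 13 ≡ 13 (mod 17).
Square roots of 13 mod 17: 8 and 9 (since 8² = 64 ≡ 13).

8, 9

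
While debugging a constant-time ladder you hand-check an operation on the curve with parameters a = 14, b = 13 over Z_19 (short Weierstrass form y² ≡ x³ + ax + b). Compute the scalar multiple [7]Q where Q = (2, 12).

(11, 4)

Repeated addition: build up to 7Q.
2Q: tangent at (2, 12): λ = (3·2² + 14)/(2·12) ≡ 7/5. 5⁻¹ ≡ 4 (mod 19), so λ ≡ 7·4 ≡ 9.
  x = λ² - 2 - 2 = 81 - 4 ≡ 1; y = λ·(2 - 1) - 12 ≡ 16. → (1, 16)
3Q: (1, 16) + (2, 12). λ = (12 - 16)/(2 - 1) ≡ 15/1 mod 19. 1⁻¹ ≡ 1 (mod 19), so λ ≡ 15.
  x = λ² - 1 - 2 = 225 - 3 ≡ 13; y = λ·(1 - 13) - 16 ≡ 13. → (13, 13)
4Q: (13, 13) + (2, 12). λ = (12 - 13)/(2 - 13) ≡ 18/8 mod 19. 8⁻¹ ≡ 12 (mod 19), so λ ≡ 7.
  x = λ² - 13 - 2 = 49 - 15 ≡ 15; y = λ·(13 - 15) - 13 ≡ 11. → (15, 11)
5Q: (15, 11) + (2, 12). λ = (12 - 11)/(2 - 15) ≡ 1/6 mod 19. 6⁻¹ ≡ 16 (mod 19), so λ ≡ 16.
  x = λ² - 15 - 2 = 256 - 17 ≡ 11; y = λ·(15 - 11) - 11 ≡ 15. → (11, 15)
6Q: (11, 15) + (2, 12). λ = (12 - 15)/(2 - 11) ≡ 16/10 mod 19. 10⁻¹ ≡ 2 (mod 19) since 10·2 = 20 ≡ 1, so λ ≡ 13.
  x = λ² - 11 - 2 = 169 - 13 ≡ 4; y = λ·(11 - 4) - 15 ≡ 0. → (4, 0)
7Q: (4, 0) + (2, 12). λ = (12 - 0)/(2 - 4) ≡ 12/17 mod 19. 17⁻¹ ≡ 9 (mod 19), so λ ≡ 13.
  x = λ² - 4 - 2 = 169 - 6 ≡ 11; y = λ·(4 - 11) - 0 ≡ 4. → (11, 4)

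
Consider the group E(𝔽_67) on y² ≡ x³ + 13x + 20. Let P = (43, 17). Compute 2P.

(52, 1)

tangent at (43, 17): λ = (3·43² + 13)/(2·17) ≡ 66/34. 34⁻¹ ≡ 2 (mod 67) since 34·2 = 68 ≡ 1, so λ ≡ 66·2 ≡ 65.
  x = λ² - 43 - 43 = 4225 - 86 ≡ 52; y = λ·(43 - 52) - 17 ≡ 1. → (52, 1)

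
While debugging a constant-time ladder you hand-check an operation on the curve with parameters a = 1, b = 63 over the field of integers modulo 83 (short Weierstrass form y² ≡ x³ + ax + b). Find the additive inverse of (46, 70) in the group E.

-(46, 70) = (46, -70 mod 83) = (46, 13).

(46, 13)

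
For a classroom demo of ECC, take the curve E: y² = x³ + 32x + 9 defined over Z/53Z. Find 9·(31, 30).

(40, 24)

Write Q = (31, 30).
Repeated addition: build up to 9Q.
2Q: tangent at (31, 30): λ = (3·31² + 32)/(2·30) ≡ 0/7. 7⁻¹ ≡ 38 (mod 53) since 7·38 = 266 ≡ 1, so λ ≡ 0·38 ≡ 0.
  x = λ² - 31 - 31 = 0 - 62 ≡ 44; y = λ·(31 - 44) - 30 ≡ 23. → (44, 23)
3Q: (44, 23) + (31, 30). λ = (30 - 23)/(31 - 44) ≡ 7/40 mod 53. 40⁻¹ ≡ 4 (mod 53), so λ ≡ 28.
  x = λ² - 44 - 31 = 784 - 75 ≡ 20; y = λ·(44 - 20) - 23 ≡ 13. → (20, 13)
4Q: (20, 13) + (31, 30). λ = (30 - 13)/(31 - 20) ≡ 17/11 mod 53. 11⁻¹ ≡ 29 (mod 53), so λ ≡ 16.
  x = λ² - 20 - 31 = 256 - 51 ≡ 46; y = λ·(20 - 46) - 13 ≡ 48. → (46, 48)
5Q: (46, 48) + (31, 30). λ = (30 - 48)/(31 - 46) ≡ 35/38 mod 53. 38⁻¹ ≡ 7 (mod 53), so λ ≡ 33.
  x = λ² - 46 - 31 = 1089 - 77 ≡ 5; y = λ·(46 - 5) - 48 ≡ 33. → (5, 33)
6Q: (5, 33) + (31, 30). λ = (30 - 33)/(31 - 5) ≡ 50/26 mod 53. 26⁻¹ ≡ 51 (mod 53), so λ ≡ 6.
  x = λ² - 5 - 31 = 36 - 36 ≡ 0; y = λ·(5 - 0) - 33 ≡ 50. → (0, 50)
7Q: (0, 50) + (31, 30). λ = (30 - 50)/(31 - 0) ≡ 33/31 mod 53. 31⁻¹ ≡ 12 (mod 53), so λ ≡ 25.
  x = λ² - 0 - 31 = 625 - 31 ≡ 11; y = λ·(0 - 11) - 50 ≡ 46. → (11, 46)
8Q: (11, 46) + (31, 30). λ = (30 - 46)/(31 - 11) ≡ 37/20 mod 53. 20⁻¹ ≡ 8 (mod 53), so λ ≡ 31.
  x = λ² - 11 - 31 = 961 - 42 ≡ 18; y = λ·(11 - 18) - 46 ≡ 2. → (18, 2)
9Q: (18, 2) + (31, 30). λ = (30 - 2)/(31 - 18) ≡ 28/13 mod 53. 13⁻¹ ≡ 49 (mod 53), so λ ≡ 47.
  x = λ² - 18 - 31 = 2209 - 49 ≡ 40; y = λ·(18 - 40) - 2 ≡ 24. → (40, 24)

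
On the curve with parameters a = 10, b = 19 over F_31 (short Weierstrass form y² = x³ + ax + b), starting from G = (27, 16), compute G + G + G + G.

(21, 29)

Repeated addition: build up to 4G.
2G: tangent at (27, 16): λ = (3·27² + 10)/(2·16) ≡ 27/1. 1⁻¹ ≡ 1 (mod 31) since 1·1 = 1 ≡ 1, so λ ≡ 27·1 ≡ 27.
  x = λ² - 27 - 27 = 729 - 54 ≡ 24; y = λ·(27 - 24) - 16 ≡ 3. → (24, 3)
3G: (24, 3) + (27, 16). λ = (16 - 3)/(27 - 24) ≡ 13/3 mod 31. 3⁻¹ ≡ 21 (mod 31), so λ ≡ 25.
  x = λ² - 24 - 27 = 625 - 51 ≡ 16; y = λ·(24 - 16) - 3 ≡ 11. → (16, 11)
4G: (16, 11) + (27, 16). λ = (16 - 11)/(27 - 16) ≡ 5/11 mod 31. 11⁻¹ ≡ 17 (mod 31), so λ ≡ 23.
  x = λ² - 16 - 27 = 529 - 43 ≡ 21; y = λ·(16 - 21) - 11 ≡ 29. → (21, 29)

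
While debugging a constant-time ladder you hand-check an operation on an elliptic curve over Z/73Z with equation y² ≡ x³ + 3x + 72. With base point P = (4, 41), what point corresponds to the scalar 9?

Repeated addition: build up to 9P.
2P: tangent at (4, 41): λ = (3·4² + 3)/(2·41) ≡ 51/9. 9⁻¹ ≡ 65 (mod 73), so λ ≡ 51·65 ≡ 30.
  x = λ² - 4 - 4 = 900 - 8 ≡ 16; y = λ·(4 - 16) - 41 ≡ 37. → (16, 37)
3P: (16, 37) + (4, 41). λ = (41 - 37)/(4 - 16) ≡ 4/61 mod 73. 61⁻¹ ≡ 6 (mod 73), so λ ≡ 24.
  x = λ² - 16 - 4 = 576 - 20 ≡ 45; y = λ·(16 - 45) - 37 ≡ 70. → (45, 70)
4P: (45, 70) + (4, 41). λ = (41 - 70)/(4 - 45) ≡ 44/32 mod 73. 32⁻¹ ≡ 16 (mod 73), so λ ≡ 47.
  x = λ² - 45 - 4 = 2209 - 49 ≡ 43; y = λ·(45 - 43) - 70 ≡ 24. → (43, 24)
5P: (43, 24) + (4, 41). λ = (41 - 24)/(4 - 43) ≡ 17/34 mod 73. 34⁻¹ ≡ 58 (mod 73) since 34·58 = 1972 ≡ 1, so λ ≡ 37.
  x = λ² - 43 - 4 = 1369 - 47 ≡ 8; y = λ·(43 - 8) - 24 ≡ 30. → (8, 30)
6P: (8, 30) + (4, 41). λ = (41 - 30)/(4 - 8) ≡ 11/69 mod 73. 69⁻¹ ≡ 18 (mod 73) since 69·18 = 1242 ≡ 1, so λ ≡ 52.
  x = λ² - 8 - 4 = 2704 - 12 ≡ 64; y = λ·(8 - 64) - 30 ≡ 51. → (64, 51)
7P: (64, 51) + (4, 41). λ = (41 - 51)/(4 - 64) ≡ 63/13 mod 73. 13⁻¹ ≡ 45 (mod 73) since 13·45 = 585 ≡ 1, so λ ≡ 61.
  x = λ² - 64 - 4 = 3721 - 68 ≡ 3; y = λ·(64 - 3) - 51 ≡ 20. → (3, 20)
8P: (3, 20) + (4, 41). λ = (41 - 20)/(4 - 3) ≡ 21/1 mod 73. 1⁻¹ ≡ 1 (mod 73) since 1·1 = 1 ≡ 1, so λ ≡ 21.
  x = λ² - 3 - 4 = 441 - 7 ≡ 69; y = λ·(3 - 69) - 20 ≡ 54. → (69, 54)
9P: (69, 54) + (4, 41). λ = (41 - 54)/(4 - 69) ≡ 60/8 mod 73. 8⁻¹ ≡ 64 (mod 73) since 8·64 = 512 ≡ 1, so λ ≡ 44.
  x = λ² - 69 - 4 = 1936 - 73 ≡ 38; y = λ·(69 - 38) - 54 ≡ 69. → (38, 69)

(38, 69)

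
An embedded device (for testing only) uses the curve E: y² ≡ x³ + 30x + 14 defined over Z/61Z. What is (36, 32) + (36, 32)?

(4, 36)

tangent at (36, 32): λ = (3·36² + 30)/(2·32) ≡ 14/3. 3⁻¹ ≡ 41 (mod 61) since 3·41 = 123 ≡ 1, so λ ≡ 14·41 ≡ 25.
  x = λ² - 36 - 36 = 625 - 72 ≡ 4; y = λ·(36 - 4) - 32 ≡ 36. → (4, 36)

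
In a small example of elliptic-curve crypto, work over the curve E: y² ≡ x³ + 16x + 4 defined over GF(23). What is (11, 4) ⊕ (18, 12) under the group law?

(0, 2)

(11, 4) + (18, 12). λ = (12 - 4)/(18 - 11) ≡ 8/7 mod 23. 7⁻¹ ≡ 10 (mod 23) since 7·10 = 70 ≡ 1, so λ ≡ 11.
  x = λ² - 11 - 18 = 121 - 29 ≡ 0; y = λ·(11 - 0) - 4 ≡ 2. → (0, 2)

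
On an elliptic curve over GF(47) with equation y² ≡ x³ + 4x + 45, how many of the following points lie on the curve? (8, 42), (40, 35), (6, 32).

2

(8, 42): 42² ≡ 25, rhs ≡ 25 → on.
(40, 35): 35² ≡ 3, rhs ≡ 3 → on.
(6, 32): 32² ≡ 37, rhs ≡ 3 → off.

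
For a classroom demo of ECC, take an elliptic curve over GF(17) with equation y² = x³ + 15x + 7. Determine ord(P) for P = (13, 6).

2P: tangent at (13, 6): λ = (3·13² + 15)/(2·6) ≡ 12/12. 12⁻¹ ≡ 10 (mod 17) since 12·10 = 120 ≡ 1, so λ ≡ 12·10 ≡ 1.
  x = λ² - 13 - 13 = 1 - 26 ≡ 9; y = λ·(13 - 9) - 6 ≡ 15. → (9, 15)
3P: (9, 15) + (13, 6). λ = (6 - 15)/(13 - 9) ≡ 8/4 mod 17. 4⁻¹ ≡ 13 (mod 17), so λ ≡ 2.
  x = λ² - 9 - 13 = 4 - 22 ≡ 16; y = λ·(9 - 16) - 15 ≡ 5. → (16, 5)
4P: (16, 5) + (13, 6). λ = (6 - 5)/(13 - 16) ≡ 1/14 mod 17. 14⁻¹ ≡ 11 (mod 17), so λ ≡ 11.
  x = λ² - 16 - 13 = 121 - 29 ≡ 7; y = λ·(16 - 7) - 5 ≡ 9. → (7, 9)
5P: (7, 9) + (13, 6). λ = (6 - 9)/(13 - 7) ≡ 14/6 mod 17. 6⁻¹ ≡ 3 (mod 17) since 6·3 = 18 ≡ 1, so λ ≡ 8.
  x = λ² - 7 - 13 = 64 - 20 ≡ 10; y = λ·(7 - 10) - 9 ≡ 1. → (10, 1)
6P: (10, 1) + (13, 6). λ = (6 - 1)/(13 - 10) ≡ 5/3 mod 17. 3⁻¹ ≡ 6 (mod 17), so λ ≡ 13.
  x = λ² - 10 - 13 = 169 - 23 ≡ 10; y = λ·(10 - 10) - 1 ≡ 16. → (10, 16)
7P: (10, 16) + (13, 6). λ = (6 - 16)/(13 - 10) ≡ 7/3 mod 17. 3⁻¹ ≡ 6 (mod 17) since 3·6 = 18 ≡ 1, so λ ≡ 8.
  x = λ² - 10 - 13 = 64 - 23 ≡ 7; y = λ·(10 - 7) - 16 ≡ 8. → (7, 8)
8P: (7, 8) + (13, 6). λ = (6 - 8)/(13 - 7) ≡ 15/6 mod 17. 6⁻¹ ≡ 3 (mod 17) since 6·3 = 18 ≡ 1, so λ ≡ 11.
  x = λ² - 7 - 13 = 121 - 20 ≡ 16; y = λ·(7 - 16) - 8 ≡ 12. → (16, 12)
9P: (16, 12) + (13, 6). λ = (6 - 12)/(13 - 16) ≡ 11/14 mod 17. 14⁻¹ ≡ 11 (mod 17) since 14·11 = 154 ≡ 1, so λ ≡ 2.
  x = λ² - 16 - 13 = 4 - 29 ≡ 9; y = λ·(16 - 9) - 12 ≡ 2. → (9, 2)
10P: (9, 2) + (13, 6). λ = (6 - 2)/(13 - 9) ≡ 4/4 mod 17. 4⁻¹ ≡ 13 (mod 17), so λ ≡ 1.
  x = λ² - 9 - 13 = 1 - 22 ≡ 13; y = λ·(9 - 13) - 2 ≡ 11. → (13, 11)
11P: (13, 11) + (13, 6): same x and y₁ ≡ -y₂, so the sum is ∞.
11P = ∞, so the order is 11.

11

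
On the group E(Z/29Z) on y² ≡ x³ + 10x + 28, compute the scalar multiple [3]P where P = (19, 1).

Repeated addition: build up to 3P.
2P: tangent at (19, 1): λ = (3·19² + 10)/(2·1) ≡ 20/2. 2⁻¹ ≡ 15 (mod 29), so λ ≡ 20·15 ≡ 10.
  x = λ² - 19 - 19 = 100 - 38 ≡ 4; y = λ·(19 - 4) - 1 ≡ 4. → (4, 4)
3P: (4, 4) + (19, 1). λ = (1 - 4)/(19 - 4) ≡ 26/15 mod 29. 15⁻¹ ≡ 2 (mod 29) since 15·2 = 30 ≡ 1, so λ ≡ 23.
  x = λ² - 4 - 19 = 529 - 23 ≡ 13; y = λ·(4 - 13) - 4 ≡ 21. → (13, 21)

(13, 21)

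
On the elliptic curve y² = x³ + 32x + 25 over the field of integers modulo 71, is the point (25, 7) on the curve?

yes

y² = 7² ≡ 49; x³ + 32x + 25 = 16450 ≡ 49 (mod 71). 49 = 49.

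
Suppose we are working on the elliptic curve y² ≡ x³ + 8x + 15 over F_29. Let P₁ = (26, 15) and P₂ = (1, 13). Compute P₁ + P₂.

(24, 13)

(26, 15) + (1, 13). λ = (13 - 15)/(1 - 26) ≡ 27/4 mod 29. 4⁻¹ ≡ 22 (mod 29) since 4·22 = 88 ≡ 1, so λ ≡ 14.
  x = λ² - 26 - 1 = 196 - 27 ≡ 24; y = λ·(26 - 24) - 15 ≡ 13. → (24, 13)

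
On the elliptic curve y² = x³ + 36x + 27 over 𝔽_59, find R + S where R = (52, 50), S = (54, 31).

(58, 7)

(52, 50) + (54, 31). λ = (31 - 50)/(54 - 52) ≡ 40/2 mod 59. 2⁻¹ ≡ 30 (mod 59) since 2·30 = 60 ≡ 1, so λ ≡ 20.
  x = λ² - 52 - 54 = 400 - 106 ≡ 58; y = λ·(52 - 58) - 50 ≡ 7. → (58, 7)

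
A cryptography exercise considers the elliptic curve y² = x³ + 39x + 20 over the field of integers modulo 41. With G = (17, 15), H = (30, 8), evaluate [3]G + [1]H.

(35, 12)

First 3G:
Repeated addition: build up to 3G.
2G: tangent at (17, 15): λ = (3·17² + 39)/(2·15) ≡ 4/30. 30⁻¹ ≡ 26 (mod 41) since 30·26 = 780 ≡ 1, so λ ≡ 4·26 ≡ 22.
  x = λ² - 17 - 17 = 484 - 34 ≡ 40; y = λ·(17 - 40) - 15 ≡ 12. → (40, 12)
3G: (40, 12) + (17, 15). λ = (15 - 12)/(17 - 40) ≡ 3/18 mod 41. 18⁻¹ ≡ 16 (mod 41), so λ ≡ 7.
  x = λ² - 40 - 17 = 49 - 57 ≡ 33; y = λ·(40 - 33) - 12 ≡ 37. → (33, 37)
3G = (33, 37).
Finally 3G + H:
(33, 37) + (30, 8). λ = (8 - 37)/(30 - 33) ≡ 12/38 mod 41. 38⁻¹ ≡ 27 (mod 41), so λ ≡ 37.
  x = λ² - 33 - 30 = 1369 - 63 ≡ 35; y = λ·(33 - 35) - 37 ≡ 12. → (35, 12)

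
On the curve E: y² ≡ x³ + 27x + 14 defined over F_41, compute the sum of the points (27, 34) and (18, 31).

(27, 34) + (18, 31). λ = (31 - 34)/(18 - 27) ≡ 38/32 mod 41. 32⁻¹ ≡ 9 (mod 41), so λ ≡ 14.
  x = λ² - 27 - 18 = 196 - 45 ≡ 28; y = λ·(27 - 28) - 34 ≡ 34. → (28, 34)

(28, 34)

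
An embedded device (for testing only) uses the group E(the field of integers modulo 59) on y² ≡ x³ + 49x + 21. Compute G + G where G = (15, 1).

tangent at (15, 1): λ = (3·15² + 49)/(2·1) ≡ 16/2. 2⁻¹ ≡ 30 (mod 59), so λ ≡ 16·30 ≡ 8.
  x = λ² - 15 - 15 = 64 - 30 ≡ 34; y = λ·(15 - 34) - 1 ≡ 24. → (34, 24)

(34, 24)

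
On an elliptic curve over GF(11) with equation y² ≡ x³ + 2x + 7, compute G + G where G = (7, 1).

tangent at (7, 1): λ = (3·7² + 2)/(2·1) ≡ 6/2. 2⁻¹ ≡ 6 (mod 11) since 2·6 = 12 ≡ 1, so λ ≡ 6·6 ≡ 3.
  x = λ² - 7 - 7 = 9 - 14 ≡ 6; y = λ·(7 - 6) - 1 ≡ 2. → (6, 2)

(6, 2)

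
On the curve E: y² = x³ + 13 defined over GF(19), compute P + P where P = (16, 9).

(13, 5)

tangent at (16, 9): λ = (3·16² + 0)/(2·9) ≡ 8/18. 18⁻¹ ≡ 18 (mod 19) since 18·18 = 324 ≡ 1, so λ ≡ 8·18 ≡ 11.
  x = λ² - 16 - 16 = 121 - 32 ≡ 13; y = λ·(16 - 13) - 9 ≡ 5. → (13, 5)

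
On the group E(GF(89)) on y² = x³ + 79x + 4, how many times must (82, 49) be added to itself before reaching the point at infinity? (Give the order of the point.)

2P: tangent at (82, 49): λ = (3·82² + 79)/(2·49) ≡ 48/9. 9⁻¹ ≡ 10 (mod 89), so λ ≡ 48·10 ≡ 35.
  x = λ² - 82 - 82 = 1225 - 164 ≡ 82; y = λ·(82 - 82) - 49 ≡ 40. → (82, 40)
3P: (82, 40) + (82, 49): same x and y₁ ≡ -y₂, so the sum is the point at infinity.
3P = the point at infinity, so the order is 3.

3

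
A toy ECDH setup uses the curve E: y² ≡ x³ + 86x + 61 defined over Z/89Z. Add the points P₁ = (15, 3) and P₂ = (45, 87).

(76, 22)

(15, 3) + (45, 87). λ = (87 - 3)/(45 - 15) ≡ 84/30 mod 89. 30⁻¹ ≡ 3 (mod 89), so λ ≡ 74.
  x = λ² - 15 - 45 = 5476 - 60 ≡ 76; y = λ·(15 - 76) - 3 ≡ 22. → (76, 22)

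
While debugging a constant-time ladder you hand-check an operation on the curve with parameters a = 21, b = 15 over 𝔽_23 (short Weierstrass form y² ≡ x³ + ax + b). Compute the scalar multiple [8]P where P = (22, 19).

(3, 17)

Double-and-add on 8 = (1000)₂. Start with P = (22, 19) for the leading 1-bit.
double: tangent at (22, 19): λ = (3·22² + 21)/(2·19) ≡ 1/15. 15⁻¹ ≡ 20 (mod 23), so λ ≡ 1·20 ≡ 20.
  x = λ² - 22 - 22 = 400 - 44 ≡ 11; y = λ·(22 - 11) - 19 ≡ 17. → (11, 17)
double: tangent at (11, 17): λ = (3·11² + 21)/(2·17) ≡ 16/11. 11⁻¹ ≡ 21 (mod 23), so λ ≡ 16·21 ≡ 14.
  x = λ² - 11 - 11 = 196 - 22 ≡ 13; y = λ·(11 - 13) - 17 ≡ 1. → (13, 1)
double: tangent at (13, 1): λ = (3·13² + 21)/(2·1) ≡ 22/2. 2⁻¹ ≡ 12 (mod 23), so λ ≡ 22·12 ≡ 11.
  x = λ² - 13 - 13 = 121 - 26 ≡ 3; y = λ·(13 - 3) - 1 ≡ 17. → (3, 17)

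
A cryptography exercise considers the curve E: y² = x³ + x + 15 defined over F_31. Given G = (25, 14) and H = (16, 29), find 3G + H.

(16, 2)

First 3G:
Repeated addition: build up to 3G.
2G: tangent at (25, 14): λ = (3·25² + 1)/(2·14) ≡ 16/28. 28⁻¹ ≡ 10 (mod 31) since 28·10 = 280 ≡ 1, so λ ≡ 16·10 ≡ 5.
  x = λ² - 25 - 25 = 25 - 50 ≡ 6; y = λ·(25 - 6) - 14 ≡ 19. → (6, 19)
3G: (6, 19) + (25, 14). λ = (14 - 19)/(25 - 6) ≡ 26/19 mod 31. 19⁻¹ ≡ 18 (mod 31), so λ ≡ 3.
  x = λ² - 6 - 25 = 9 - 31 ≡ 9; y = λ·(6 - 9) - 19 ≡ 3. → (9, 3)
3G = (9, 3).
Finally 3G + H:
(9, 3) + (16, 29). λ = (29 - 3)/(16 - 9) ≡ 26/7 mod 31. 7⁻¹ ≡ 9 (mod 31), so λ ≡ 17.
  x = λ² - 9 - 16 = 289 - 25 ≡ 16; y = λ·(9 - 16) - 3 ≡ 2. → (16, 2)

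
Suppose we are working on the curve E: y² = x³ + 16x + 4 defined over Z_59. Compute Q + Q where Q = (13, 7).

(55, 17)

tangent at (13, 7): λ = (3·13² + 16)/(2·7) ≡ 51/14. 14⁻¹ ≡ 38 (mod 59), so λ ≡ 51·38 ≡ 50.
  x = λ² - 13 - 13 = 2500 - 26 ≡ 55; y = λ·(13 - 55) - 7 ≡ 17. → (55, 17)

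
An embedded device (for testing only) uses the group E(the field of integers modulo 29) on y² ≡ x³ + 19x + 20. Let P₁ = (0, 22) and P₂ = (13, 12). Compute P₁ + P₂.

(0, 22) + (13, 12). λ = (12 - 22)/(13 - 0) ≡ 19/13 mod 29. 13⁻¹ ≡ 9 (mod 29), so λ ≡ 26.
  x = λ² - 0 - 13 = 676 - 13 ≡ 25; y = λ·(0 - 25) - 22 ≡ 24. → (25, 24)

(25, 24)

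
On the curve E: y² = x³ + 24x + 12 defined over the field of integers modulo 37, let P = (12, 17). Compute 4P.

(0, 30)

Double-and-add on 4 = (100)₂. Start with P = (12, 17) for the leading 1-bit.
double: tangent at (12, 17): λ = (3·12² + 24)/(2·17) ≡ 12/34. 34⁻¹ ≡ 12 (mod 37), so λ ≡ 12·12 ≡ 33.
  x = λ² - 12 - 12 = 1089 - 24 ≡ 29; y = λ·(12 - 29) - 17 ≡ 14. → (29, 14)
double: tangent at (29, 14): λ = (3·29² + 24)/(2·14) ≡ 31/28. 28⁻¹ ≡ 4 (mod 37), so λ ≡ 31·4 ≡ 13.
  x = λ² - 29 - 29 = 169 - 58 ≡ 0; y = λ·(29 - 0) - 14 ≡ 30. → (0, 30)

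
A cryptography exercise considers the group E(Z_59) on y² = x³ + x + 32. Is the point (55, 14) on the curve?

no

y² = 14² ≡ 19; x³ + 1x + 32 = 166462 ≡ 23 (mod 59). 19 ≠ 23.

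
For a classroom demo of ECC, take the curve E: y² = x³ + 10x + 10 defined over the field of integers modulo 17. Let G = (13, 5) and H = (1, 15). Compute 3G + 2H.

First 3G:
Repeated addition: build up to 3G.
2G: tangent at (13, 5): λ = (3·13² + 10)/(2·5) ≡ 7/10. 10⁻¹ ≡ 12 (mod 17), so λ ≡ 7·12 ≡ 16.
  x = λ² - 13 - 13 = 256 - 26 ≡ 9; y = λ·(13 - 9) - 5 ≡ 8. → (9, 8)
3G: (9, 8) + (13, 5). λ = (5 - 8)/(13 - 9) ≡ 14/4 mod 17. 4⁻¹ ≡ 13 (mod 17) since 4·13 = 52 ≡ 1, so λ ≡ 12.
  x = λ² - 9 - 13 = 144 - 22 ≡ 3; y = λ·(9 - 3) - 8 ≡ 13. → (3, 13)
3G = (3, 13).
Next 2H:
Repeated addition: build up to 2H.
2H: tangent at (1, 15): λ = (3·1² + 10)/(2·15) ≡ 13/13. 13⁻¹ ≡ 4 (mod 17) since 13·4 = 52 ≡ 1, so λ ≡ 13·4 ≡ 1.
  x = λ² - 1 - 1 = 1 - 2 ≡ 16; y = λ·(1 - 16) - 15 ≡ 4. → (16, 4)
2H = (16, 4).
Finally 3G + 2H:
(3, 13) + (16, 4). λ = (4 - 13)/(16 - 3) ≡ 8/13 mod 17. 13⁻¹ ≡ 4 (mod 17) since 13·4 = 52 ≡ 1, so λ ≡ 15.
  x = λ² - 3 - 16 = 225 - 19 ≡ 2; y = λ·(3 - 2) - 13 ≡ 2. → (2, 2)

(2, 2)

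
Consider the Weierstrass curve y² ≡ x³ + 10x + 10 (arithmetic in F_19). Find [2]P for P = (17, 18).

(11, 11)

tangent at (17, 18): λ = (3·17² + 10)/(2·18) ≡ 3/17. 17⁻¹ ≡ 9 (mod 19) since 17·9 = 153 ≡ 1, so λ ≡ 3·9 ≡ 8.
  x = λ² - 17 - 17 = 64 - 34 ≡ 11; y = λ·(17 - 11) - 18 ≡ 11. → (11, 11)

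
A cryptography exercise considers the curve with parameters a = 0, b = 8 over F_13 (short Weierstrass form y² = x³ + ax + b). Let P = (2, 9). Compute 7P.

(2, 4)

Double-and-add on 7 = (111)₂. Start with P = (2, 9) for the leading 1-bit.
double: tangent at (2, 9): λ = (3·2² + 0)/(2·9) ≡ 12/5. 5⁻¹ ≡ 8 (mod 13), so λ ≡ 12·8 ≡ 5.
  x = λ² - 2 - 2 = 25 - 4 ≡ 8; y = λ·(2 - 8) - 9 ≡ 0. → (8, 0)
add P: (8, 0) + (2, 9). λ = (9 - 0)/(2 - 8) ≡ 9/7 mod 13. 7⁻¹ ≡ 2 (mod 13), so λ ≡ 5.
  x = λ² - 8 - 2 = 25 - 10 ≡ 2; y = λ·(8 - 2) - 0 ≡ 4. → (2, 4)
double: tangent at (2, 4): λ = (3·2² + 0)/(2·4) ≡ 12/8. 8⁻¹ ≡ 5 (mod 13) since 8·5 = 40 ≡ 1, so λ ≡ 12·5 ≡ 8.
  x = λ² - 2 - 2 = 64 - 4 ≡ 8; y = λ·(2 - 8) - 4 ≡ 0. → (8, 0)
add P: (8, 0) + (2, 9). λ = (9 - 0)/(2 - 8) ≡ 9/7 mod 13. 7⁻¹ ≡ 2 (mod 13), so λ ≡ 5.
  x = λ² - 8 - 2 = 25 - 10 ≡ 2; y = λ·(8 - 2) - 0 ≡ 4. → (2, 4)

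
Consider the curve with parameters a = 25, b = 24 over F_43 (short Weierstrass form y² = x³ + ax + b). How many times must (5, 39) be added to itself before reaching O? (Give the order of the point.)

9

2P: tangent at (5, 39): λ = (3·5² + 25)/(2·39) ≡ 14/35. 35⁻¹ ≡ 16 (mod 43) since 35·16 = 560 ≡ 1, so λ ≡ 14·16 ≡ 9.
  x = λ² - 5 - 5 = 81 - 10 ≡ 28; y = λ·(5 - 28) - 39 ≡ 12. → (28, 12)
3P: (28, 12) + (5, 39). λ = (39 - 12)/(5 - 28) ≡ 27/20 mod 43. 20⁻¹ ≡ 28 (mod 43), so λ ≡ 25.
  x = λ² - 28 - 5 = 625 - 33 ≡ 33; y = λ·(28 - 33) - 12 ≡ 35. → (33, 35)
4P: (33, 35) + (5, 39). λ = (39 - 35)/(5 - 33) ≡ 4/15 mod 43. 15⁻¹ ≡ 23 (mod 43), so λ ≡ 6.
  x = λ² - 33 - 5 = 36 - 38 ≡ 41; y = λ·(33 - 41) - 35 ≡ 3. → (41, 3)
5P: (41, 3) + (5, 39). λ = (39 - 3)/(5 - 41) ≡ 36/7 mod 43. 7⁻¹ ≡ 37 (mod 43), so λ ≡ 42.
  x = λ² - 41 - 5 = 1764 - 46 ≡ 41; y = λ·(41 - 41) - 3 ≡ 40. → (41, 40)
6P: (41, 40) + (5, 39). λ = (39 - 40)/(5 - 41) ≡ 42/7 mod 43. 7⁻¹ ≡ 37 (mod 43), so λ ≡ 6.
  x = λ² - 41 - 5 = 36 - 46 ≡ 33; y = λ·(41 - 33) - 40 ≡ 8. → (33, 8)
7P: (33, 8) + (5, 39). λ = (39 - 8)/(5 - 33) ≡ 31/15 mod 43. 15⁻¹ ≡ 23 (mod 43) since 15·23 = 345 ≡ 1, so λ ≡ 25.
  x = λ² - 33 - 5 = 625 - 38 ≡ 28; y = λ·(33 - 28) - 8 ≡ 31. → (28, 31)
8P: (28, 31) + (5, 39). λ = (39 - 31)/(5 - 28) ≡ 8/20 mod 43. 20⁻¹ ≡ 28 (mod 43), so λ ≡ 9.
  x = λ² - 28 - 5 = 81 - 33 ≡ 5; y = λ·(28 - 5) - 31 ≡ 4. → (5, 4)
9P: (5, 4) + (5, 39): same x and y₁ ≡ -y₂, so the sum is O.
9P = O, so the order is 9.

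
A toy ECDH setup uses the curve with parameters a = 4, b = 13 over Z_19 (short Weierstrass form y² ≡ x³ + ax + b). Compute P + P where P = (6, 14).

(4, 13)

tangent at (6, 14): λ = (3·6² + 4)/(2·14) ≡ 17/9. 9⁻¹ ≡ 17 (mod 19), so λ ≡ 17·17 ≡ 4.
  x = λ² - 6 - 6 = 16 - 12 ≡ 4; y = λ·(6 - 4) - 14 ≡ 13. → (4, 13)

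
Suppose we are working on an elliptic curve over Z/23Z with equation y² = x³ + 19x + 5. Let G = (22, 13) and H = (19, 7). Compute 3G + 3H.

First 3G:
Repeated addition: build up to 3G.
2G: tangent at (22, 13): λ = (3·22² + 19)/(2·13) ≡ 22/3. 3⁻¹ ≡ 8 (mod 23) since 3·8 = 24 ≡ 1, so λ ≡ 22·8 ≡ 15.
  x = λ² - 22 - 22 = 225 - 44 ≡ 20; y = λ·(22 - 20) - 13 ≡ 17. → (20, 17)
3G: (20, 17) + (22, 13). λ = (13 - 17)/(22 - 20) ≡ 19/2 mod 23. 2⁻¹ ≡ 12 (mod 23) since 2·12 = 24 ≡ 1, so λ ≡ 21.
  x = λ² - 20 - 22 = 441 - 42 ≡ 8; y = λ·(20 - 8) - 17 ≡ 5. → (8, 5)
3G = (8, 5).
Next 3H:
Repeated addition: build up to 3H.
2H: tangent at (19, 7): λ = (3·19² + 19)/(2·7) ≡ 21/14. 14⁻¹ ≡ 5 (mod 23), so λ ≡ 21·5 ≡ 13.
  x = λ² - 19 - 19 = 169 - 38 ≡ 16; y = λ·(19 - 16) - 7 ≡ 9. → (16, 9)
3H: (16, 9) + (19, 7). λ = (7 - 9)/(19 - 16) ≡ 21/3 mod 23. 3⁻¹ ≡ 8 (mod 23) since 3·8 = 24 ≡ 1, so λ ≡ 7.
  x = λ² - 16 - 19 = 49 - 35 ≡ 14; y = λ·(16 - 14) - 9 ≡ 5. → (14, 5)
3H = (14, 5).
Finally 3G + 3H:
(8, 5) + (14, 5). λ = (5 - 5)/(14 - 8) ≡ 0/6 mod 23. 6⁻¹ ≡ 4 (mod 23) since 6·4 = 24 ≡ 1, so λ ≡ 0.
  x = λ² - 8 - 14 = 0 - 22 ≡ 1; y = λ·(8 - 1) - 5 ≡ 18. → (1, 18)

(1, 18)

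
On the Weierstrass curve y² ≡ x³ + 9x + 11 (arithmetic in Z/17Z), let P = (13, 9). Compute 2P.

(10, 9)

tangent at (13, 9): λ = (3·13² + 9)/(2·9) ≡ 6/1. 1⁻¹ ≡ 1 (mod 17), so λ ≡ 6·1 ≡ 6.
  x = λ² - 13 - 13 = 36 - 26 ≡ 10; y = λ·(13 - 10) - 9 ≡ 9. → (10, 9)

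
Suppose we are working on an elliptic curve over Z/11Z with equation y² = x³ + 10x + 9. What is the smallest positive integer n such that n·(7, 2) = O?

2P: tangent at (7, 2): λ = (3·7² + 10)/(2·2) ≡ 3/4. 4⁻¹ ≡ 3 (mod 11), so λ ≡ 3·3 ≡ 9.
  x = λ² - 7 - 7 = 81 - 14 ≡ 1; y = λ·(7 - 1) - 2 ≡ 8. → (1, 8)
3P: (1, 8) + (7, 2). λ = (2 - 8)/(7 - 1) ≡ 5/6 mod 11. 6⁻¹ ≡ 2 (mod 11), so λ ≡ 10.
  x = λ² - 1 - 7 = 100 - 8 ≡ 4; y = λ·(1 - 4) - 8 ≡ 6. → (4, 6)
4P: (4, 6) + (7, 2). λ = (2 - 6)/(7 - 4) ≡ 7/3 mod 11. 3⁻¹ ≡ 4 (mod 11) since 3·4 = 12 ≡ 1, so λ ≡ 6.
  x = λ² - 4 - 7 = 36 - 11 ≡ 3; y = λ·(4 - 3) - 6 ≡ 0. → (3, 0)
5P: (3, 0) + (7, 2). λ = (2 - 0)/(7 - 3) ≡ 2/4 mod 11. 4⁻¹ ≡ 3 (mod 11), so λ ≡ 6.
  x = λ² - 3 - 7 = 36 - 10 ≡ 4; y = λ·(3 - 4) - 0 ≡ 5. → (4, 5)
6P: (4, 5) + (7, 2). λ = (2 - 5)/(7 - 4) ≡ 8/3 mod 11. 3⁻¹ ≡ 4 (mod 11) since 3·4 = 12 ≡ 1, so λ ≡ 10.
  x = λ² - 4 - 7 = 100 - 11 ≡ 1; y = λ·(4 - 1) - 5 ≡ 3. → (1, 3)
7P: (1, 3) + (7, 2). λ = (2 - 3)/(7 - 1) ≡ 10/6 mod 11. 6⁻¹ ≡ 2 (mod 11), so λ ≡ 9.
  x = λ² - 1 - 7 = 81 - 8 ≡ 7; y = λ·(1 - 7) - 3 ≡ 9. → (7, 9)
8P: (7, 9) + (7, 2): same x and y₁ ≡ -y₂, so the sum is O.
8P = O, so the order is 8.

8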